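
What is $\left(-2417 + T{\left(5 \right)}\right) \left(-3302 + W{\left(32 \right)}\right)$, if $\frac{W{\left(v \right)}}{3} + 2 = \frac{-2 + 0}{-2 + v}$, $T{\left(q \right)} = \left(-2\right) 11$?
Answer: $\frac{40343499}{5} \approx 8.0687 \cdot 10^{6}$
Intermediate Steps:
$T{\left(q \right)} = -22$
$W{\left(v \right)} = -6 - \frac{6}{-2 + v}$ ($W{\left(v \right)} = -6 + 3 \frac{-2 + 0}{-2 + v} = -6 + 3 \left(- \frac{2}{-2 + v}\right) = -6 - \frac{6}{-2 + v}$)
$\left(-2417 + T{\left(5 \right)}\right) \left(-3302 + W{\left(32 \right)}\right) = \left(-2417 - 22\right) \left(-3302 + \frac{6 \left(1 - 32\right)}{-2 + 32}\right) = - 2439 \left(-3302 + \frac{6 \left(1 - 32\right)}{30}\right) = - 2439 \left(-3302 + 6 \cdot \frac{1}{30} \left(-31\right)\right) = - 2439 \left(-3302 - \frac{31}{5}\right) = \left(-2439\right) \left(- \frac{16541}{5}\right) = \frac{40343499}{5}$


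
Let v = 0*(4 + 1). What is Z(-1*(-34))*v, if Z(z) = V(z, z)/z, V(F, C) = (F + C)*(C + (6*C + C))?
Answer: 0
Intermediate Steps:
V(F, C) = 8*C*(C + F) (V(F, C) = (C + F)*(C + 7*C) = (C + F)*(8*C) = 8*C*(C + F))
Z(z) = 16*z (Z(z) = (8*z*(z + z))/z = (8*z*(2*z))/z = (16*z**2)/z = 16*z)
v = 0 (v = 0*5 = 0)
Z(-1*(-34))*v = (16*(-1*(-34)))*0 = (16*34)*0 = 544*0 = 0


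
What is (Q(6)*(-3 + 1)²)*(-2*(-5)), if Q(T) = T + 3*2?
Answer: 480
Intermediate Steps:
Q(T) = 6 + T (Q(T) = T + 6 = 6 + T)
(Q(6)*(-3 + 1)²)*(-2*(-5)) = ((6 + 6)*(-3 + 1)²)*(-2*(-5)) = (12*(-2)²)*(-1*(-10)) = (12*4)*10 = 48*10 = 480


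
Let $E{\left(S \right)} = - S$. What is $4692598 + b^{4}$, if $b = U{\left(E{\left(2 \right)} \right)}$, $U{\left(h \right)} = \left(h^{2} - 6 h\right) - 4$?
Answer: $4713334$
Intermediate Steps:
$U{\left(h \right)} = -4 + h^{2} - 6 h$
$b = 12$ ($b = -4 + \left(\left(-1\right) 2\right)^{2} - 6 \left(\left(-1\right) 2\right) = -4 + \left(-2\right)^{2} - -12 = -4 + 4 + 12 = 12$)
$4692598 + b^{4} = 4692598 + 12^{4} = 4692598 + 20736 = 4713334$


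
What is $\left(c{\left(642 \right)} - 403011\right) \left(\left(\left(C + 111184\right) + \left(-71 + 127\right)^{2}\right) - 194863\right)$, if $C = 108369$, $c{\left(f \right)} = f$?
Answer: $-11196319794$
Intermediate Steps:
$\left(c{\left(642 \right)} - 403011\right) \left(\left(\left(C + 111184\right) + \left(-71 + 127\right)^{2}\right) - 194863\right) = \left(642 - 403011\right) \left(\left(\left(108369 + 111184\right) + \left(-71 + 127\right)^{2}\right) - 194863\right) = - 402369 \left(\left(219553 + 56^{2}\right) - 194863\right) = - 402369 \left(\left(219553 + 3136\right) - 194863\right) = - 402369 \left(222689 - 194863\right) = \left(-402369\right) 27826 = -11196319794$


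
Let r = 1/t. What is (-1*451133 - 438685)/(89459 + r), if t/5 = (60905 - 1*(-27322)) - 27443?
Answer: -270433486560/27188379281 ≈ -9.9467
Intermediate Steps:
t = 303920 (t = 5*((60905 - 1*(-27322)) - 27443) = 5*((60905 + 27322) - 27443) = 5*(88227 - 27443) = 5*60784 = 303920)
r = 1/303920 ≈ 3.2903e-6
(-1*451133 - 438685)/(89459 + r) = (-1*451133 - 438685)/(89459 + 1/303920) = (-451133 - 438685)/(27188379281/303920) = -889818*303920/27188379281 = -270433486560/27188379281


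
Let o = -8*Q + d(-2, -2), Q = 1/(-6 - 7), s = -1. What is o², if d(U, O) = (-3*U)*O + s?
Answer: 25921/169 ≈ 153.38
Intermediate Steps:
Q = -1/13 (Q = 1/(-13) = -1/13 ≈ -0.076923)
d(U, O) = -1 - 3*O*U (d(U, O) = (-3*U)*O - 1 = -3*O*U - 1 = -1 - 3*O*U)
o = -161/13 (o = -8*(-1/13) + (-1 - 3*(-2)*(-2)) = 8/13 + (-1 - 12) = 8/13 - 13 = -161/13 ≈ -12.385)
o² = (-161/13)² = 25921/169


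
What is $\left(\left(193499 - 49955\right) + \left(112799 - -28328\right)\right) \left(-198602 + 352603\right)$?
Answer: $43839618671$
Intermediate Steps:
$\left(\left(193499 - 49955\right) + \left(112799 - -28328\right)\right) \left(-198602 + 352603\right) = \left(143544 + \left(112799 + 28328\right)\right) 154001 = \left(143544 + 141127\right) 154001 = 284671 \cdot 154001 = 43839618671$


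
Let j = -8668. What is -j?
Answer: 8668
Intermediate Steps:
-j = -1*(-8668) = 8668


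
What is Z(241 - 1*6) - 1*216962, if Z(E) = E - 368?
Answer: -217095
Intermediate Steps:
Z(E) = -368 + E
Z(241 - 1*6) - 1*216962 = (-368 + (241 - 1*6)) - 1*216962 = (-368 + (241 - 6)) - 216962 = (-368 + 235) - 216962 = -133 - 216962 = -217095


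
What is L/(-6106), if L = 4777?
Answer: -4777/6106 ≈ -0.78234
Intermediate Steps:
L/(-6106) = 4777/(-6106) = 4777*(-1/6106) = -4777/6106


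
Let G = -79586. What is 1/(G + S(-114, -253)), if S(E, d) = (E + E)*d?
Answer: -1/21902 ≈ -4.5658e-5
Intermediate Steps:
S(E, d) = 2*E*d (S(E, d) = (2*E)*d = 2*E*d)
1/(G + S(-114, -253)) = 1/(-79586 + 2*(-114)*(-253)) = 1/(-79586 + 57684) = 1/(-21902) = -1/21902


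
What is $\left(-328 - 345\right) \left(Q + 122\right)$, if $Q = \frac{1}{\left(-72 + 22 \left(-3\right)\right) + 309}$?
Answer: $- \frac{14040799}{171} \approx -82110.0$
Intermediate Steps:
$Q = \frac{1}{171}$ ($Q = \frac{1}{\left(-72 - 66\right) + 309} = \frac{1}{-138 + 309} = \frac{1}{171} \approx 0.005848$)
$\left(-328 - 345\right) \left(Q + 122\right) = \left(-328 - 345\right) \left(\frac{1}{171} + 122\right) = \left(-673\right) \frac{20863}{171} = - \frac{14040799}{171}$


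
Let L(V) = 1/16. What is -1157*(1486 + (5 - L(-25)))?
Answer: -27600235/16 ≈ -1.7250e+6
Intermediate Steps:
L(V) = 1/16
-1157*(1486 + (5 - L(-25))) = -1157*(1486 + (5 - 1*1/16)) = -1157*(1486 + (5 - 1/16)) = -1157*(1486 + 79/16) = -1157*23855/16 = -27600235/16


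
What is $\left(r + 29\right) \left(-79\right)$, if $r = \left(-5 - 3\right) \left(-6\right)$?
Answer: $-6083$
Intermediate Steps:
$r = 48$ ($r = \left(-8\right) \left(-6\right) = 48$)
$\left(r + 29\right) \left(-79\right) = \left(48 + 29\right) \left(-79\right) = 77 \left(-79\right) = -6083$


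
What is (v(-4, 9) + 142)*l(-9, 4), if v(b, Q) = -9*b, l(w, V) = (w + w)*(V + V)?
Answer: -25632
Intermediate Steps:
l(w, V) = 4*V*w (l(w, V) = (2*w)*(2*V) = 4*V*w)
(v(-4, 9) + 142)*l(-9, 4) = (-9*(-4) + 142)*(4*4*(-9)) = (36 + 142)*(-144) = 178*(-144) = -25632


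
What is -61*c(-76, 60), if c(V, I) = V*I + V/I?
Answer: 4173559/15 ≈ 2.7824e+5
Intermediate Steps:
c(V, I) = I*V + V/I
-61*c(-76, 60) = -61*(60*(-76) - 76/60) = -61*(-4560 - 76*1/60) = -61*(-4560 - 19/15) = -61*(-68419/15) = 4173559/15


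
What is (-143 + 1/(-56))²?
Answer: 64144081/3136 ≈ 20454.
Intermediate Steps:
(-143 + 1/(-56))² = (-143 - 1/56)² = (-8009/56)² = 64144081/3136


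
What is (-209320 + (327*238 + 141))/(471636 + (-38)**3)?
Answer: -131353/416764 ≈ -0.31517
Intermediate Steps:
(-209320 + (327*238 + 141))/(471636 + (-38)**3) = (-209320 + (77826 + 141))/(471636 - 54872) = (-209320 + 77967)/416764 = -131353*1/416764 = -131353/416764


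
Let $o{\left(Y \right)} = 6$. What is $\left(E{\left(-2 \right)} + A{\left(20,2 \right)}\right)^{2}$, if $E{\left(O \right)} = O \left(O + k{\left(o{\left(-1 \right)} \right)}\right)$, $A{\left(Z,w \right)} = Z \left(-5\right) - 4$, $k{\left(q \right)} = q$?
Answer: $12544$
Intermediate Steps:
$A{\left(Z,w \right)} = -4 - 5 Z$ ($A{\left(Z,w \right)} = - 5 Z - 4 = -4 - 5 Z$)
$E{\left(O \right)} = O \left(6 + O\right)$ ($E{\left(O \right)} = O \left(O + 6\right) = O \left(6 + O\right)$)
$\left(E{\left(-2 \right)} + A{\left(20,2 \right)}\right)^{2} = \left(- 2 \left(6 - 2\right) - 104\right)^{2} = \left(\left(-2\right) 4 - 104\right)^{2} = \left(-8 - 104\right)^{2} = \left(-112\right)^{2} = 12544$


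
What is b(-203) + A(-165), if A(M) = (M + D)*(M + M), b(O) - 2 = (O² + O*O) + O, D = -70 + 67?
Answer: 137657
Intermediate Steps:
D = -3
b(O) = 2 + O + 2*O² (b(O) = 2 + ((O² + O*O) + O) = 2 + ((O² + O²) + O) = 2 + (2*O² + O) = 2 + (O + 2*O²) = 2 + O + 2*O²)
A(M) = 2*M*(-3 + M) (A(M) = (M - 3)*(M + M) = (-3 + M)*(2*M) = 2*M*(-3 + M))
b(-203) + A(-165) = (2 - 203 + 2*(-203)²) + 2*(-165)*(-3 - 165) = (2 - 203 + 2*41209) + 2*(-165)*(-168) = (2 - 203 + 82418) + 55440 = 82217 + 55440 = 137657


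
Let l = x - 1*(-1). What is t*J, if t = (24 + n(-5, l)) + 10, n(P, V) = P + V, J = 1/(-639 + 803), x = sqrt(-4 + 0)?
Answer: 15/82 + I/82 ≈ 0.18293 + 0.012195*I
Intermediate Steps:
x = 2*I (x = sqrt(-4) = 2*I ≈ 2.0*I)
J = 1/164 ≈ 0.0060976
l = 1 + 2*I (l = 2*I - 1*(-1) = 2*I + 1 = 1 + 2*I ≈ 1.0 + 2.0*I)
t = 30 + 2*I (t = (24 + (-5 + (1 + 2*I))) + 10 = (24 + (-4 + 2*I)) + 10 = (20 + 2*I) + 10 = 30 + 2*I ≈ 30.0 + 2.0*I)
t*J = (30 + 2*I)*(1/164) = 15/82 + I/82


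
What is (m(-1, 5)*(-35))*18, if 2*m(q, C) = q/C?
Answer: 63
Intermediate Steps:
m(q, C) = q/(2*C) (m(q, C) = (q/C)/2 = q/(2*C))
(m(-1, 5)*(-35))*18 = (((1/2)*(-1)/5)*(-35))*18 = (((1/2)*(-1)*(1/5))*(-35))*18 = -1/10*(-35)*18 = (7/2)*18 = 63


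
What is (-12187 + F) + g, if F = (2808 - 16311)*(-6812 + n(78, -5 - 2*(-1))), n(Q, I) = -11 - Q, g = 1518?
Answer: 93173534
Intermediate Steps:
F = 93184203 (F = (2808 - 16311)*(-6812 + (-11 - 1*78)) = -13503*(-6812 + (-11 - 78)) = -13503*(-6812 - 89) = -13503*(-6901) = 93184203)
(-12187 + F) + g = (-12187 + 93184203) + 1518 = 93172016 + 1518 = 93173534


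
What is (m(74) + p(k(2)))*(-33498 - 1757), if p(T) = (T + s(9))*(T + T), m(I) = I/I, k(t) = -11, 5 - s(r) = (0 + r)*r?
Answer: -67513325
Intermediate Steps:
s(r) = 5 - r**2 (s(r) = 5 - (0 + r)*r = 5 - r*r = 5 - r**2)
m(I) = 1
p(T) = 2*T*(-76 + T) (p(T) = (T + (5 - 1*9**2))*(T + T) = (T + (5 - 1*81))*(2*T) = (T + (5 - 81))*(2*T) = (T - 76)*(2*T) = (-76 + T)*(2*T) = 2*T*(-76 + T))
(m(74) + p(k(2)))*(-33498 - 1757) = (1 + 2*(-11)*(-76 - 11))*(-33498 - 1757) = (1 + 2*(-11)*(-87))*(-35255) = (1 + 1914)*(-35255) = 1915*(-35255) = -67513325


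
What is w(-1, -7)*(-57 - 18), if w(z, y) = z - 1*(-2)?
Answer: -75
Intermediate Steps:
w(z, y) = 2 + z (w(z, y) = z + 2 = 2 + z)
w(-1, -7)*(-57 - 18) = (2 - 1)*(-57 - 18) = 1*(-75) = -75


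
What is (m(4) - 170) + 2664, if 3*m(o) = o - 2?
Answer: 7484/3 ≈ 2494.7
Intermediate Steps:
m(o) = -2/3 + o/3 (m(o) = (o - 2)/3 = (-2 + o)/3 = -2/3 + o/3)
(m(4) - 170) + 2664 = ((-2/3 + (1/3)*4) - 170) + 2664 = ((-2/3 + 4/3) - 170) + 2664 = (2/3 - 170) + 2664 = -508/3 + 2664 = 7484/3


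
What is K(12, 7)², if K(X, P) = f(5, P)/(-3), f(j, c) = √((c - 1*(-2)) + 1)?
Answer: 10/9 ≈ 1.1111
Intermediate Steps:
f(j, c) = √(3 + c) (f(j, c) = √((c + 2) + 1) = √((2 + c) + 1) = √(3 + c))
K(X, P) = -√(3 + P)/3 (K(X, P) = √(3 + P)/(-3) = √(3 + P)*(-⅓) = -√(3 + P)/3)
K(12, 7)² = (-√(3 + 7)/3)² = (-√10/3)² = 10/9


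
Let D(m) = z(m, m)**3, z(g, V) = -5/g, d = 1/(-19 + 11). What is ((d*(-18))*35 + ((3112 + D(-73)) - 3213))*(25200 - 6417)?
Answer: -650305270179/1556068 ≈ -4.1792e+5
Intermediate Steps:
d = -1/8 (d = 1/(-8) = -1/8 ≈ -0.12500)
D(m) = -125/m**3 (D(m) = (-5/m)**3 = -125/m**3)
((d*(-18))*35 + ((3112 + D(-73)) - 3213))*(25200 - 6417) = (-1/8*(-18)*35 + ((3112 - 125/(-73)**3) - 3213))*(25200 - 6417) = ((9/4)*35 + ((3112 - 125*(-1/389017)) - 3213))*18783 = (315/4 + ((3112 + 125/389017) - 3213))*18783 = (315/4 + (1210621029/389017 - 3213))*18783 = (315/4 - 39290592/389017)*18783 = -34622013/1556068*18783 = -650305270179/1556068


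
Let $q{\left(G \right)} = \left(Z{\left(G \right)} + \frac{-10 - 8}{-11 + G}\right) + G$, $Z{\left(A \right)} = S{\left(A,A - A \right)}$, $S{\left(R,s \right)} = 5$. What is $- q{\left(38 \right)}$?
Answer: $- \frac{127}{3} \approx -42.333$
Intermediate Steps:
$Z{\left(A \right)} = 5$
$q{\left(G \right)} = 5 + G - \frac{18}{-11 + G}$ ($q{\left(G \right)} = \left(5 + \frac{-10 - 8}{-11 + G}\right) + G = \left(5 - \frac{18}{-11 + G}\right) + G = 5 + G - \frac{18}{-11 + G}$)
$- q{\left(38 \right)} = - \frac{-73 + 38^{2} - 228}{-11 + 38} = - \frac{-73 + 1444 - 228}{27} = - \frac{1143}{27} = \left(-1\right) \frac{127}{3} = - \frac{127}{3}$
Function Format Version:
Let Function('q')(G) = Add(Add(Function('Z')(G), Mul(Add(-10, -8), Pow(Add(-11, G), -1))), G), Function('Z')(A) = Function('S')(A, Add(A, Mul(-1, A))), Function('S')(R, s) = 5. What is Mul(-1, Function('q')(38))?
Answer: Rational(-127, 3) ≈ -42.333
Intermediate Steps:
Function('Z')(A) = 5
Function('q')(G) = Add(5, G, Mul(-18, Pow(Add(-11, G), -1))) (Function('q')(G) = Add(Add(5, Mul(Add(-10, -8), Pow(Add(-11, G), -1))), G) = Add(Add(5, Mul(-18, Pow(Add(-11, G), -1))), G) = Add(5, G, Mul(-18, Pow(Add(-11, G), -1))))
Mul(-1, Function('q')(38)) = Mul(-1, Mul(Pow(Add(-11, 38), -1), Add(-73, Pow(38, 2), Mul(-6, 38)))) = Mul(-1, Mul(Pow(27, -1), Add(-73, 1444, -228))) = Mul(-1, Mul(Rational(1, 27), 1143)) = Mul(-1, Rational(127, 3)) = Rational(-127, 3)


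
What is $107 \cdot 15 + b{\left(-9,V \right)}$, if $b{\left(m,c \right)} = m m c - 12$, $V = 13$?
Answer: $2646$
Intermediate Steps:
$b{\left(m,c \right)} = -12 + c m^{2}$ ($b{\left(m,c \right)} = m^{2} c - 12 = c m^{2} - 12 = -12 + c m^{2}$)
$107 \cdot 15 + b{\left(-9,V \right)} = 107 \cdot 15 - \left(12 - 13 \left(-9\right)^{2}\right) = 1605 + \left(-12 + 13 \cdot 81\right) = 1605 + \left(-12 + 1053\right) = 1605 + 1041 = 2646$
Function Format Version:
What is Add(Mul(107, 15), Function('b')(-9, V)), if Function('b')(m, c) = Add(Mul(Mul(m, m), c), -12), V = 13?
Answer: 2646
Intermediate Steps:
Function('b')(m, c) = Add(-12, Mul(c, Pow(m, 2))) (Function('b')(m, c) = Add(Mul(Pow(m, 2), c), -12) = Add(Mul(c, Pow(m, 2)), -12) = Add(-12, Mul(c, Pow(m, 2))))
Add(Mul(107, 15), Function('b')(-9, V)) = Add(Mul(107, 15), Add(-12, Mul(13, Pow(-9, 2)))) = Add(1605, Add(-12, Mul(13, 81))) = Add(1605, Add(-12, 1053)) = Add(1605, 1041) = 2646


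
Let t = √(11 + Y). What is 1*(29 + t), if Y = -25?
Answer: 29 + I*√14 ≈ 29.0 + 3.7417*I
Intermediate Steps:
t = I*√14 (t = √(11 - 25) = √(-14) = I*√14 ≈ 3.7417*I)
1*(29 + t) = 1*(29 + I*√14) = 29 + I*√14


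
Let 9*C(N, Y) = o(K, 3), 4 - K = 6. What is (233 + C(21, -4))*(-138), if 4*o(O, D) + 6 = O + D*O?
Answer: -96301/3 ≈ -32100.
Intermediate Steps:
K = -2 (K = 4 - 1*6 = 4 - 6 = -2)
o(O, D) = -3/2 + O/4 + D*O/4 (o(O, D) = -3/2 + (O + D*O)/4 = -3/2 + (O/4 + D*O/4) = -3/2 + O/4 + D*O/4)
C(N, Y) = -7/18 (C(N, Y) = (-3/2 + (¼)*(-2) + (¼)*3*(-2))/9 = (-3/2 - ½ - 3/2)/9 = (⅑)*(-7/2) = -7/18)
(233 + C(21, -4))*(-138) = (233 - 7/18)*(-138) = (4187/18)*(-138) = -96301/3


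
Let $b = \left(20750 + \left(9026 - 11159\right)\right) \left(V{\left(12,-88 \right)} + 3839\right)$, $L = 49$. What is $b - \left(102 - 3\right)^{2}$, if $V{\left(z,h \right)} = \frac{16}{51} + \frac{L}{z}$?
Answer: $\frac{4864905099}{68} \approx 7.1543 \cdot 10^{7}$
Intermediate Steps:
$V{\left(z,h \right)} = \frac{16}{51} + \frac{49}{z}$
$b = \frac{4865571567}{68}$ ($b = \left(20750 + \left(9026 - 11159\right)\right) \left(\left(\frac{16}{51} + \frac{49}{12}\right) + 3839\right) = \left(20750 - 2133\right) \left(\left(\frac{16}{51} + 49 \cdot \frac{1}{12}\right) + 3839\right) = 18617 \left(\left(\frac{16}{51} + \frac{49}{12}\right) + 3839\right) = 18617 \left(\frac{299}{68} + 3839\right) = 18617 \cdot \frac{261351}{68} = \frac{4865571567}{68} \approx 7.1553 \cdot 10^{7}$)
$b - \left(102 - 3\right)^{2} = \frac{4865571567}{68} - \left(102 - 3\right)^{2} = \frac{4865571567}{68} - 99^{2} = \frac{4865571567}{68} - 9801 = \frac{4864905099}{68}$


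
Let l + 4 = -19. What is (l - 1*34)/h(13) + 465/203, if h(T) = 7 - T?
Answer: 4787/406 ≈ 11.791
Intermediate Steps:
l = -23 (l = -4 - 19 = -23)
(l - 1*34)/h(13) + 465/203 = (-23 - 1*34)/(7 - 1*13) + 465/203 = (-23 - 34)/(7 - 13) + 465*(1/203) = -57/(-6) + 465/203 = -57*(-⅙) + 465/203 = 19/2 + 465/203 = 4787/406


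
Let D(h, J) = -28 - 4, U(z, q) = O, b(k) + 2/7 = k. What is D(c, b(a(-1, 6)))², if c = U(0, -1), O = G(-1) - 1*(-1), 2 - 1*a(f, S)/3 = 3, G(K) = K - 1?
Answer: 1024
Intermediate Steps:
G(K) = -1 + K
a(f, S) = -3 (a(f, S) = 6 - 3*3 = 6 - 9 = -3)
b(k) = -2/7 + k
O = -1 (O = (-1 - 1) - 1*(-1) = -2 + 1 = -1)
U(z, q) = -1
c = -1
D(h, J) = -32
D(c, b(a(-1, 6)))² = (-32)² = 1024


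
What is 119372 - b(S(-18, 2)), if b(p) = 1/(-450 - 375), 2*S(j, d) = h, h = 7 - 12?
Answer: 98481901/825 ≈ 1.1937e+5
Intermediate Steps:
h = -5
S(j, d) = -5/2 (S(j, d) = (½)*(-5) = -5/2)
b(p) = -1/825 (b(p) = 1/(-825) = -1/825)
119372 - b(S(-18, 2)) = 119372 - 1*(-1/825) = 119372 + 1/825 = 98481901/825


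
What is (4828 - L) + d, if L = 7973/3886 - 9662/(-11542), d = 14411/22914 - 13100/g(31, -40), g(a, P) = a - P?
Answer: 21787816592851/4694402637 ≈ 4641.2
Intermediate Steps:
d = -299150219/1626894 (d = 14411/22914 - 13100/(31 - 1*(-40)) = 14411*(1/22914) - 13100/(31 + 40) = 14411/22914 - 13100/71 = -299150219/1626894 ≈ -183.88)
L = 33343/11542 (L = 7973*(1/3886) - 9662*(-1/11542) = 119/58 + 4831/5771 = 33343/11542 ≈ 2.8888)
(4828 - L) + d = (4828 - 1*33343/11542) - 299150219/1626894 = (4828 - 33343/11542) - 299150219/1626894 = 55691433/11542 - 299150219/1626894 = 21787816592851/4694402637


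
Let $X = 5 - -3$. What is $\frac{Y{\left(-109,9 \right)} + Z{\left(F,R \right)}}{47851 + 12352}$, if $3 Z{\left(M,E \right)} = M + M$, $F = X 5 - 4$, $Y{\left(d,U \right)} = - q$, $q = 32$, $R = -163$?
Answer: $- \frac{8}{60203} \approx -0.00013288$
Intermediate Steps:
$X = 8$ ($X = 5 + 3 = 8$)
$Y{\left(d,U \right)} = -32$ ($Y{\left(d,U \right)} = \left(-1\right) 32 = -32$)
$F = 36$ ($F = 8 \cdot 5 - 4 = 40 - 4 = 36$)
$Z{\left(M,E \right)} = \frac{2 M}{3}$ ($Z{\left(M,E \right)} = \frac{M + M}{3} = \frac{2 M}{3}$)
$\frac{Y{\left(-109,9 \right)} + Z{\left(F,R \right)}}{47851 + 12352} = \frac{-32 + \frac{2}{3} \cdot 36}{47851 + 12352} = \frac{-32 + 24}{60203} = \left(-8\right) \frac{1}{60203} = - \frac{8}{60203}$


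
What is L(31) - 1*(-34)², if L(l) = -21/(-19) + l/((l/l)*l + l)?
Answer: -43867/38 ≈ -1154.4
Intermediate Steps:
L(l) = 61/38 (L(l) = -21*(-1/19) + l/(1*l + l) = 21/19 + l/(l + l) = 21/19 + l/((2*l)) = 21/19 + l*(1/(2*l)) = 21/19 + ½ = 61/38)
L(31) - 1*(-34)² = 61/38 - 1*(-34)² = 61/38 - 1*1156 = 61/38 - 1156 = -43867/38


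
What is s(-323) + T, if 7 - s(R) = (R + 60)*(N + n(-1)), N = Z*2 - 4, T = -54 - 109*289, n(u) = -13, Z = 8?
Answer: -31811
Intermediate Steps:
T = -31555 (T = -54 - 31501 = -31555)
N = 12 (N = 8*2 - 4 = 16 - 4 = 12)
s(R) = 67 + R (s(R) = 7 - (R + 60)*(12 - 13) = 7 - (60 + R)*(-1) = 7 - (-60 - R) = 7 + (60 + R) = 67 + R)
s(-323) + T = (67 - 323) - 31555 = -256 - 31555 = -31811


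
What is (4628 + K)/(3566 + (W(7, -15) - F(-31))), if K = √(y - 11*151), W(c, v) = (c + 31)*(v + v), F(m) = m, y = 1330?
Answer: 356/189 + I*√331/2457 ≈ 1.8836 + 0.0074047*I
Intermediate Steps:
W(c, v) = 2*v*(31 + c) (W(c, v) = (31 + c)*(2*v) = 2*v*(31 + c))
K = I*√331 (K = √(1330 - 11*151) = √(1330 - 1661) = √(-331) = I*√331 ≈ 18.193*I)
(4628 + K)/(3566 + (W(7, -15) - F(-31))) = (4628 + I*√331)/(3566 + (2*(-15)*(31 + 7) - 1*(-31))) = (4628 + I*√331)/(3566 + (2*(-15)*38 + 31)) = (4628 + I*√331)/(3566 + (-1140 + 31)) = (4628 + I*√331)/(3566 - 1109) = (4628 + I*√331)/2457 = (4628 + I*√331)*(1/2457) = 356/189 + I*√331/2457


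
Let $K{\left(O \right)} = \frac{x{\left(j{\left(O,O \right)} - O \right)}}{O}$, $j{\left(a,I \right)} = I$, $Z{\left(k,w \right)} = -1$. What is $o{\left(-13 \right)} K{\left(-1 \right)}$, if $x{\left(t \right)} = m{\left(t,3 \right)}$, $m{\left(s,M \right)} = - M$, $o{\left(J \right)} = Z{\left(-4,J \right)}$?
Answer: $-3$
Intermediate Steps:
$o{\left(J \right)} = -1$
$x{\left(t \right)} = -3$ ($x{\left(t \right)} = \left(-1\right) 3 = -3$)
$K{\left(O \right)} = - \frac{3}{O}$
$o{\left(-13 \right)} K{\left(-1 \right)} = - \frac{-3}{-1} = - \left(-3\right) \left(-1\right) = \left(-1\right) 3 = -3$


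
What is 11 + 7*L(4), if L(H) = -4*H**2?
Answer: -437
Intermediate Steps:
11 + 7*L(4) = 11 + 7*(-4*4**2) = 11 + 7*(-4*16) = 11 + 7*(-64) = 11 - 448 = -437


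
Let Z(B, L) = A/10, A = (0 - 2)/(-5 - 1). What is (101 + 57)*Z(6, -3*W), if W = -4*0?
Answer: 79/15 ≈ 5.2667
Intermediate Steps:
W = 0
A = 1/3 (A = -2/(-6) = -2*(-1/6) = 1/3 ≈ 0.33333)
Z(B, L) = 1/30 (Z(B, L) = (1/3)/10 = (1/3)*(1/10) = 1/30)
(101 + 57)*Z(6, -3*W) = (101 + 57)*(1/30) = 158*(1/30) = 79/15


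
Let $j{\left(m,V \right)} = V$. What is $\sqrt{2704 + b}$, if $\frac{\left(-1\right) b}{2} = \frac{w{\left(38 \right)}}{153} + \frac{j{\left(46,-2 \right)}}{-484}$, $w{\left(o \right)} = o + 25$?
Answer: $\frac{\sqrt{94527089}}{187} \approx 51.992$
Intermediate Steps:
$w{\left(o \right)} = 25 + o$
$b = - \frac{1711}{2057}$ ($b = - 2 \left(\frac{25 + 38}{153} - \frac{2}{-484}\right) = - 2 \left(63 \cdot \frac{1}{153} - - \frac{1}{242}\right) = - 2 \left(\frac{7}{17} + \frac{1}{242}\right) = \left(-2\right) \frac{1711}{4114} = - \frac{1711}{2057} \approx -0.83179$)
$\sqrt{2704 + b} = \sqrt{2704 - \frac{1711}{2057}} = \sqrt{\frac{5560417}{2057}} = \frac{\sqrt{94527089}}{187}$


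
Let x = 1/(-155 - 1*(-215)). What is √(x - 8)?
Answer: I*√7185/30 ≈ 2.8255*I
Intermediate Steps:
x = 1/60 (x = 1/(-155 + 215) = 1/60 ≈ 0.016667)
√(x - 8) = √(1/60 - 8) = √(-479/60) = I*√7185/30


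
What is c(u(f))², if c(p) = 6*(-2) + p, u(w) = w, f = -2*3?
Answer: 324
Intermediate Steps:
f = -6
c(p) = -12 + p
c(u(f))² = (-12 - 6)² = (-18)² = 324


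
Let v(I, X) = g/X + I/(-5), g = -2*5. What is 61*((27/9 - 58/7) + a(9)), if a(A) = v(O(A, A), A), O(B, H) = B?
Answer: -157502/315 ≈ -500.01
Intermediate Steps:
g = -10
v(I, X) = -10/X - I/5 (v(I, X) = -10/X + I/(-5) = -10/X + I*(-1/5) = -10/X - I/5)
a(A) = -10/A - A/5
61*((27/9 - 58/7) + a(9)) = 61*((27/9 - 58/7) + (-10/9 - 1/5*9)) = 61*((27*(1/9) - 58*1/7) + (-10*1/9 - 9/5)) = 61*((3 - 58/7) + (-10/9 - 9/5)) = 61*(-37/7 - 131/45) = 61*(-2582/315) = -157502/315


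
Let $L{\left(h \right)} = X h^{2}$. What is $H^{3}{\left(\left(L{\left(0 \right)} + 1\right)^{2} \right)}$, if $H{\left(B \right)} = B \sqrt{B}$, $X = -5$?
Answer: $1$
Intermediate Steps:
$L{\left(h \right)} = - 5 h^{2}$
$H{\left(B \right)} = B^{\frac{3}{2}}$
$H^{3}{\left(\left(L{\left(0 \right)} + 1\right)^{2} \right)} = \left(\left(\left(- 5 \cdot 0^{2} + 1\right)^{2}\right)^{\frac{3}{2}}\right)^{3} = \left(\left(\left(\left(-5\right) 0 + 1\right)^{2}\right)^{\frac{3}{2}}\right)^{3} = \left(\left(\left(0 + 1\right)^{2}\right)^{\frac{3}{2}}\right)^{3} = \left(\left(1^{2}\right)^{\frac{3}{2}}\right)^{3} = \left(1^{\frac{3}{2}}\right)^{3} = 1^{3} = 1$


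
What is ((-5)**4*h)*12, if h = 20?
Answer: 150000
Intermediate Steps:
((-5)**4*h)*12 = ((-5)**4*20)*12 = (625*20)*12 = 12500*12 = 150000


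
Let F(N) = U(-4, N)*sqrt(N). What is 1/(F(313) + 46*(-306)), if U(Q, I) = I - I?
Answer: -1/14076 ≈ -7.1043e-5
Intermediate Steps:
U(Q, I) = 0
F(N) = 0 (F(N) = 0*sqrt(N) = 0)
1/(F(313) + 46*(-306)) = 1/(0 + 46*(-306)) = 1/(0 - 14076) = 1/(-14076) = -1/14076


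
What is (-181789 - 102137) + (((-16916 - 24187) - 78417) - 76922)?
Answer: -480368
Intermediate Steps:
(-181789 - 102137) + (((-16916 - 24187) - 78417) - 76922) = -283926 + ((-41103 - 78417) - 76922) = -283926 + (-119520 - 76922) = -283926 - 196442 = -480368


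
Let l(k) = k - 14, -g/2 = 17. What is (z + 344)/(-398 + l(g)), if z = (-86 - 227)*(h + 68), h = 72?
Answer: 21738/223 ≈ 97.480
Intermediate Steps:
g = -34 (g = -2*17 = -34)
l(k) = -14 + k
z = -43820 (z = (-86 - 227)*(72 + 68) = -313*140 = -43820)
(z + 344)/(-398 + l(g)) = (-43820 + 344)/(-398 + (-14 - 34)) = -43476/(-398 - 48) = -43476/(-446) = -43476*(-1/446) = 21738/223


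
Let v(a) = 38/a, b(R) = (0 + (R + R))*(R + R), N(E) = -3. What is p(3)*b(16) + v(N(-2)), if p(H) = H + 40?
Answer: 132058/3 ≈ 44019.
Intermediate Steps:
b(R) = 4*R² (b(R) = (0 + 2*R)*(2*R) = (2*R)*(2*R) = 4*R²)
p(H) = 40 + H
p(3)*b(16) + v(N(-2)) = (40 + 3)*(4*16²) + 38/(-3) = 43*(4*256) + 38*(-⅓) = 43*1024 - 38/3 = 44032 - 38/3 = 132058/3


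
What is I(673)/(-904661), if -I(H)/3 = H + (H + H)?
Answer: 6057/904661 ≈ 0.0066953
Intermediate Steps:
I(H) = -9*H (I(H) = -3*(H + (H + H)) = -3*(H + 2*H) = -9*H)
I(673)/(-904661) = -9*673/(-904661) = -6057*(-1/904661) = 6057/904661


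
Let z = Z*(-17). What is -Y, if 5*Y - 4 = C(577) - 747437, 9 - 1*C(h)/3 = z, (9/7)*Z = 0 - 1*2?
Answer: 2242456/15 ≈ 1.4950e+5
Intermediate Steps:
Z = -14/9 (Z = 7*(0 - 1*2)/9 = 7*(0 - 2)/9 = (7/9)*(-2) = -14/9 ≈ -1.5556)
z = 238/9 (z = -14/9*(-17) = 238/9 ≈ 26.444)
C(h) = -157/3 (C(h) = 27 - 3*238/9 = 27 - 238/3 = -157/3)
Y = -2242456/15 (Y = ⅘ + (-157/3 - 747437)/5 = ⅘ + (⅕)*(-2242468/3) = ⅘ - 2242468/15 = -2242456/15 ≈ -1.4950e+5)
-Y = -1*(-2242456/15) = 2242456/15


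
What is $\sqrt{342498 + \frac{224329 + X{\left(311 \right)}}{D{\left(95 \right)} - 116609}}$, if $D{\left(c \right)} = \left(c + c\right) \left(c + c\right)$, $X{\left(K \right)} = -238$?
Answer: $\frac{\sqrt{2219950930502019}}{80509} \approx 585.23$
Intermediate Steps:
$D{\left(c \right)} = 4 c^{2}$ ($D{\left(c \right)} = 2 c 2 c = 4 c^{2}$)
$\sqrt{342498 + \frac{224329 + X{\left(311 \right)}}{D{\left(95 \right)} - 116609}} = \sqrt{342498 + \frac{224329 - 238}{4 \cdot 95^{2} - 116609}} = \sqrt{342498 + \frac{224091}{4 \cdot 9025 - 116609}} = \sqrt{342498 + \frac{224091}{36100 - 116609}} = \sqrt{342498 + \frac{224091}{-80509}} = \sqrt{342498 + 224091 \left(- \frac{1}{80509}\right)} = \sqrt{342498 - \frac{224091}{80509}} = \sqrt{\frac{27573947391}{80509}} = \frac{\sqrt{2219950930502019}}{80509}$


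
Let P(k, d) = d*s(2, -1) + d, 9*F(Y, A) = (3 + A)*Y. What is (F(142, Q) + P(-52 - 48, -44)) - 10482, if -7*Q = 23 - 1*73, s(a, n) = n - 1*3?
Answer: -641968/63 ≈ -10190.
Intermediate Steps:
s(a, n) = -3 + n (s(a, n) = n - 3 = -3 + n)
Q = 50/7 (Q = -(23 - 1*73)/7 = -(23 - 73)/7 = -⅐*(-50) = 50/7 ≈ 7.1429)
F(Y, A) = Y*(3 + A)/9 (F(Y, A) = ((3 + A)*Y)/9 = (Y*(3 + A))/9 = Y*(3 + A)/9)
P(k, d) = -3*d (P(k, d) = d*(-3 - 1) + d = d*(-4) + d = -4*d + d = -3*d)
(F(142, Q) + P(-52 - 48, -44)) - 10482 = ((⅑)*142*(3 + 50/7) - 3*(-44)) - 10482 = ((⅑)*142*(71/7) + 132) - 10482 = (10082/63 + 132) - 10482 = 18398/63 - 10482 = -641968/63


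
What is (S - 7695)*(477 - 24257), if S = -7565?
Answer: 362882800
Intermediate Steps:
(S - 7695)*(477 - 24257) = (-7565 - 7695)*(477 - 24257) = -15260*(-23780) = 362882800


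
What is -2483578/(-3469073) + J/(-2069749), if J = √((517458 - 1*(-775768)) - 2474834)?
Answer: 2483578/3469073 - 2*I*√295402/2069749 ≈ 0.71592 - 0.00052519*I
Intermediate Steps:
J = 2*I*√295402 (J = √((517458 + 775768) - 2474834) = √(1293226 - 2474834) = √(-1181608) = 2*I*√295402 ≈ 1087.0*I)
-2483578/(-3469073) + J/(-2069749) = -2483578/(-3469073) + (2*I*√295402)/(-2069749) = -2483578*(-1/3469073) + (2*I*√295402)*(-1/2069749) = 2483578/3469073 - 2*I*√295402/2069749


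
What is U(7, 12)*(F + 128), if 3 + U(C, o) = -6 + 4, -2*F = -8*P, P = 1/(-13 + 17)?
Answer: -645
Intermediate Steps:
P = 1/4 ≈ 0.25000
F = 1 (F = -(-4)/4 = -1/2*(-2) = 1)
U(C, o) = -5 (U(C, o) = -3 + (-6 + 4) = -3 - 2 = -5)
U(7, 12)*(F + 128) = -5*(1 + 128) = -5*129 = -645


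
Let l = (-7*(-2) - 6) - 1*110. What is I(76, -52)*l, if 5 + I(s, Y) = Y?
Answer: 5814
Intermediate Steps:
I(s, Y) = -5 + Y
l = -102 (l = (14 - 6) - 110 = 8 - 110 = -102)
I(76, -52)*l = (-5 - 52)*(-102) = -57*(-102) = 5814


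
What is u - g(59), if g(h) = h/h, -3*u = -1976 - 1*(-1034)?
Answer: 313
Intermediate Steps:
u = 314 (u = -(-1976 - 1*(-1034))/3 = -(-1976 + 1034)/3 = -⅓*(-942) = 314)
g(h) = 1
u - g(59) = 314 - 1*1 = 314 - 1 = 313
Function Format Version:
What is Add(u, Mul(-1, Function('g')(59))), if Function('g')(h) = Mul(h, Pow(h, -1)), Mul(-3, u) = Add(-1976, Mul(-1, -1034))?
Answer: 313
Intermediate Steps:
u = 314 (u = Mul(Rational(-1, 3), Add(-1976, Mul(-1, -1034))) = Mul(Rational(-1, 3), Add(-1976, 1034)) = Mul(Rational(-1, 3), -942) = 314)
Function('g')(h) = 1
Add(u, Mul(-1, Function('g')(59))) = Add(314, Mul(-1, 1)) = Add(314, -1) = 313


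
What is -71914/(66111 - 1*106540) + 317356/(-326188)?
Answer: 2656774527/3296863663 ≈ 0.80585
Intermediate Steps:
-71914/(66111 - 1*106540) + 317356/(-326188) = -71914/(66111 - 106540) + 317356*(-1/326188) = -71914/(-40429) - 79339/81547 = -71914*(-1/40429) - 79339/81547 = 71914/40429 - 79339/81547 = 2656774527/3296863663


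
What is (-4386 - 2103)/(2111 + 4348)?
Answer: -2163/2153 ≈ -1.0046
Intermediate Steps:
(-4386 - 2103)/(2111 + 4348) = -6489/6459 = -6489*1/6459 = -2163/2153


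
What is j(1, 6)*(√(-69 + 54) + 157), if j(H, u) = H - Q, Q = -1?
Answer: 314 + 2*I*√15 ≈ 314.0 + 7.746*I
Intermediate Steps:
j(H, u) = 1 + H (j(H, u) = H - 1*(-1) = H + 1 = 1 + H)
j(1, 6)*(√(-69 + 54) + 157) = (1 + 1)*(√(-69 + 54) + 157) = 2*(√(-15) + 157) = 2*(I*√15 + 157) = 2*(157 + I*√15) = 314 + 2*I*√15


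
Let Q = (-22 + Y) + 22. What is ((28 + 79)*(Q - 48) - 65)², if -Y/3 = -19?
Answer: 806404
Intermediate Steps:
Y = 57 (Y = -3*(-19) = 57)
Q = 57 (Q = (-22 + 57) + 22 = 35 + 22 = 57)
((28 + 79)*(Q - 48) - 65)² = ((28 + 79)*(57 - 48) - 65)² = (107*9 - 65)² = (963 - 65)² = 898² = 806404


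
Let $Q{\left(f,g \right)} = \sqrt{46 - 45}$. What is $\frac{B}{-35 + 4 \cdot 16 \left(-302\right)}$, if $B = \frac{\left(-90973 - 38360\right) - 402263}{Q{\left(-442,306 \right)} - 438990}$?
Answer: $- \frac{531596}{8500144007} \approx -6.254 \cdot 10^{-5}$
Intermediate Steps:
$Q{\left(f,g \right)} = 1$ ($Q{\left(f,g \right)} = \sqrt{1} = 1$)
$B = \frac{531596}{438989}$ ($B = \frac{\left(-90973 - 38360\right) - 402263}{1 - 438990} = \frac{-129333 - 402263}{-438989} = \left(-531596\right) \left(- \frac{1}{438989}\right) = \frac{531596}{438989} \approx 1.211$)
$\frac{B}{-35 + 4 \cdot 16 \left(-302\right)} = \frac{531596}{438989 \left(-35 + 4 \cdot 16 \left(-302\right)\right)} = \frac{531596}{438989 \left(-35 + 64 \left(-302\right)\right)} = \frac{531596}{438989 \left(-35 - 19328\right)} = \frac{531596}{438989 \left(-19363\right)} = \frac{531596}{438989} \left(- \frac{1}{19363}\right) = - \frac{531596}{8500144007}$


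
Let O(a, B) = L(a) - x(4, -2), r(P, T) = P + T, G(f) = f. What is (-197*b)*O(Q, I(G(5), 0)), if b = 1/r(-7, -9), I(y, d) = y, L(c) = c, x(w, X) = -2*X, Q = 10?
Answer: 591/8 ≈ 73.875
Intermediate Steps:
b = -1/16 (b = 1/(-7 - 9) = 1/(-16) = -1/16 ≈ -0.062500)
O(a, B) = -4 + a (O(a, B) = a - (-2)*(-2) = a - 1*4 = a - 4 = -4 + a)
(-197*b)*O(Q, I(G(5), 0)) = (-197*(-1/16))*(-4 + 10) = (197/16)*6 = 591/8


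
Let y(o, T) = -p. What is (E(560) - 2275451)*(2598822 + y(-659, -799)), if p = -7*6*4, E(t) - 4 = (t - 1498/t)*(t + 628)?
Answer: -4193067261651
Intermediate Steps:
E(t) = 4 + (628 + t)*(t - 1498/t) (E(t) = 4 + (t - 1498/t)*(t + 628) = 4 + (t - 1498/t)*(628 + t) = 4 + (628 + t)*(t - 1498/t))
p = -168 (p = -42*4 = -168)
y(o, T) = 168 (y(o, T) = -1*(-168) = 168)
(E(560) - 2275451)*(2598822 + y(-659, -799)) = ((-1494 + 560² - 940744/560 + 628*560) - 2275451)*(2598822 + 168) = ((-1494 + 313600 - 940744*1/560 + 351680) - 2275451)*2598990 = ((-1494 + 313600 - 16799/10 + 351680) - 2275451)*2598990 = (6621061/10 - 2275451)*2598990 = -16133449/10*2598990 = -4193067261651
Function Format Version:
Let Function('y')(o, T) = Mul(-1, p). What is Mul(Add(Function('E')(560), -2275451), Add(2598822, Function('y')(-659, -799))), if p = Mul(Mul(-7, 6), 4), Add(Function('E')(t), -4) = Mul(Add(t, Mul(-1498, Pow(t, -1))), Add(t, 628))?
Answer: -4193067261651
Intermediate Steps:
Function('E')(t) = Add(4, Mul(Add(628, t), Add(t, Mul(-1498, Pow(t, -1))))) (Function('E')(t) = Add(4, Mul(Add(t, Mul(-1498, Pow(t, -1))), Add(t, 628))) = Add(4, Mul(Add(t, Mul(-1498, Pow(t, -1))), Add(628, t))) = Add(4, Mul(Add(628, t), Add(t, Mul(-1498, Pow(t, -1))))))
p = -168 (p = Mul(-42, 4) = -168)
Function('y')(o, T) = 168 (Function('y')(o, T) = Mul(-1, -168) = 168)
Mul(Add(Function('E')(560), -2275451), Add(2598822, Function('y')(-659, -799))) = Mul(Add(Add(-1494, Pow(560, 2), Mul(-940744, Pow(560, -1)), Mul(628, 560)), -2275451), Add(2598822, 168)) = Mul(Add(Add(-1494, 313600, Mul(-940744, Rational(1, 560)), 351680), -2275451), 2598990) = Mul(Add(Add(-1494, 313600, Rational(-16799, 10), 351680), -2275451), 2598990) = Mul(Add(Rational(6621061, 10), -2275451), 2598990) = Mul(Rational(-16133449, 10), 2598990) = -4193067261651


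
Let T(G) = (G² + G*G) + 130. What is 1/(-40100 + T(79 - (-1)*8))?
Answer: -1/24832 ≈ -4.0271e-5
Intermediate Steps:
T(G) = 130 + 2*G² (T(G) = (G² + G²) + 130 = 2*G² + 130 = 130 + 2*G²)
1/(-40100 + T(79 - (-1)*8)) = 1/(-40100 + (130 + 2*(79 - (-1)*8)²)) = 1/(-40100 + (130 + 2*(79 - 1*(-8))²)) = 1/(-40100 + (130 + 2*(79 + 8)²)) = 1/(-40100 + (130 + 2*87²)) = 1/(-40100 + (130 + 2*7569)) = 1/(-40100 + (130 + 15138)) = 1/(-40100 + 15268) = 1/(-24832) = -1/24832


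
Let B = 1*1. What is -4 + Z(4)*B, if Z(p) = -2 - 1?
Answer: -7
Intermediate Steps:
Z(p) = -3
B = 1
-4 + Z(4)*B = -4 - 3*1 = -4 - 3 = -7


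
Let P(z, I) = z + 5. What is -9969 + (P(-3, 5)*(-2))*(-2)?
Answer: -9961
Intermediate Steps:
P(z, I) = 5 + z
-9969 + (P(-3, 5)*(-2))*(-2) = -9969 + ((5 - 3)*(-2))*(-2) = -9969 + (2*(-2))*(-2) = -9969 - 4*(-2) = -9969 + 8 = -9961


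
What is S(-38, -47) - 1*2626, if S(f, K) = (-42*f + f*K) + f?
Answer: 718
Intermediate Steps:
S(f, K) = -41*f + K*f (S(f, K) = (-42*f + K*f) + f = -41*f + K*f)
S(-38, -47) - 1*2626 = -38*(-41 - 47) - 1*2626 = -38*(-88) - 2626 = 3344 - 2626 = 718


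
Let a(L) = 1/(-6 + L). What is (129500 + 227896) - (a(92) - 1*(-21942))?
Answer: 28849043/86 ≈ 3.3545e+5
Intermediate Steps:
(129500 + 227896) - (a(92) - 1*(-21942)) = (129500 + 227896) - (1/(-6 + 92) - 1*(-21942)) = 357396 - (1/86 + 21942) = 357396 - 1*1887013/86 = 357396 - 1887013/86 = 28849043/86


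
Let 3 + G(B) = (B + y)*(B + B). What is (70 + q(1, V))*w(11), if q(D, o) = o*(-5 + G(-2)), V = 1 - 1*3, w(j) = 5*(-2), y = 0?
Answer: -700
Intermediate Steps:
w(j) = -10
G(B) = -3 + 2*B**2 (G(B) = -3 + (B + 0)*(B + B) = -3 + B*(2*B) = -3 + 2*B**2)
V = -2 (V = 1 - 3 = -2)
q(D, o) = 0 (q(D, o) = o*(-5 + (-3 + 2*(-2)**2)) = o*(-5 + (-3 + 2*4)) = o*(-5 + (-3 + 8)) = o*(-5 + 5) = o*0 = 0)
(70 + q(1, V))*w(11) = (70 + 0)*(-10) = 70*(-10) = -700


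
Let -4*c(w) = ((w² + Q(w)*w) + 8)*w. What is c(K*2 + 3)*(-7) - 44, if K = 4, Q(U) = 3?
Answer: 6149/2 ≈ 3074.5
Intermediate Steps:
c(w) = -w*(8 + w² + 3*w)/4 (c(w) = -((w² + 3*w) + 8)*w/4 = -(8 + w² + 3*w)*w/4 = -w*(8 + w² + 3*w)/4)
c(K*2 + 3)*(-7) - 44 = -(4*2 + 3)*(8 + (4*2 + 3)² + 3*(4*2 + 3))/4*(-7) - 44 = -(8 + 3)*(8 + (8 + 3)² + 3*(8 + 3))/4*(-7) - 44 = -¼*11*(8 + 11² + 3*11)*(-7) - 44 = -¼*11*(8 + 121 + 33)*(-7) - 44 = -¼*11*162*(-7) - 44 = -891/2*(-7) - 44 = 6237/2 - 44 = 6149/2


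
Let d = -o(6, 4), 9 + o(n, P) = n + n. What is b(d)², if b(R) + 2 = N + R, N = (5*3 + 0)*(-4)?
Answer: 4225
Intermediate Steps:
o(n, P) = -9 + 2*n (o(n, P) = -9 + (n + n) = -9 + 2*n)
N = -60 (N = (15 + 0)*(-4) = 15*(-4) = -60)
d = -3 (d = -(-9 + 2*6) = -(-9 + 12) = -1*3 = -3)
b(R) = -62 + R (b(R) = -2 + (-60 + R) = -62 + R)
b(d)² = (-62 - 3)² = (-65)² = 4225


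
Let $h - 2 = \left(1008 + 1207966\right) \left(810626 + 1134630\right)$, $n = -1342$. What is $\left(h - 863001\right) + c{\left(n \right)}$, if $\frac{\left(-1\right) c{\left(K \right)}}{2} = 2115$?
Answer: $2351763060115$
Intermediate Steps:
$c{\left(K \right)} = -4230$ ($c{\left(K \right)} = \left(-2\right) 2115 = -4230$)
$h = 2351763927346$ ($h = 2 + \left(1008 + 1207966\right) \left(810626 + 1134630\right) = 2 + 1208974 \cdot 1945256 = 2 + 2351763927344 = 2351763927346$)
$\left(h - 863001\right) + c{\left(n \right)} = \left(2351763927346 - 863001\right) - 4230 = 2351763064345 - 4230 = 2351763060115$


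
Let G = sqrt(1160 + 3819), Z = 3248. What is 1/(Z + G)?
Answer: 3248/10544525 - sqrt(4979)/10544525 ≈ 0.00030134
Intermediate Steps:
G = sqrt(4979) ≈ 70.562
1/(Z + G) = 1/(3248 + sqrt(4979))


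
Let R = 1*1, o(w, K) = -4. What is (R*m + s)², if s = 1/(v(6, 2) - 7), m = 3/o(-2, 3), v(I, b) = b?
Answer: 361/400 ≈ 0.90250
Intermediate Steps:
m = -¾ (m = 3/(-4) = 3*(-¼) = -¾ ≈ -0.75000)
R = 1
s = -⅕ (s = 1/(2 - 7) = 1/(-5) = -⅕ ≈ -0.20000)
(R*m + s)² = (1*(-¾) - ⅕)² = (-¾ - ⅕)² = (-19/20)² = 361/400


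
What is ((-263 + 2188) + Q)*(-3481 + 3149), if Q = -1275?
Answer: -215800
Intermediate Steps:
((-263 + 2188) + Q)*(-3481 + 3149) = ((-263 + 2188) - 1275)*(-3481 + 3149) = (1925 - 1275)*(-332) = 650*(-332) = -215800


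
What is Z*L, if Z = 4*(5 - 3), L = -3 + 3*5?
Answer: 96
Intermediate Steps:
L = 12 (L = -3 + 15 = 12)
Z = 8 (Z = 4*2 = 8)
Z*L = 8*12 = 96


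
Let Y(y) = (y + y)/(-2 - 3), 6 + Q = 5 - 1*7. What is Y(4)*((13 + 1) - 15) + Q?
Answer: -32/5 ≈ -6.4000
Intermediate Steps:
Q = -8 (Q = -6 + (5 - 1*7) = -6 + (5 - 7) = -6 - 2 = -8)
Y(y) = -2*y/5 (Y(y) = (2*y)/(-5) = (2*y)*(-1/5) = -2*y/5)
Y(4)*((13 + 1) - 15) + Q = (-2/5*4)*((13 + 1) - 15) - 8 = -8*(14 - 15)/5 - 8 = -8/5*(-1) - 8 = 8/5 - 8 = -32/5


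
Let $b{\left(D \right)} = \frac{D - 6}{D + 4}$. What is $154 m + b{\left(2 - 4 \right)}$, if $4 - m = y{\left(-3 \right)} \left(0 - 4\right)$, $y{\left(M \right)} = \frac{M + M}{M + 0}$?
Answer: $1844$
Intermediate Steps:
$y{\left(M \right)} = 2$ ($y{\left(M \right)} = \frac{2 M}{M} = 2$)
$b{\left(D \right)} = \frac{-6 + D}{4 + D}$
$m = 12$ ($m = 4 - 2 \left(0 - 4\right) = 4 - 2 \left(-4\right) = 4 - -8 = 4 + 8 = 12$)
$154 m + b{\left(2 - 4 \right)} = 154 \cdot 12 + \frac{-6 + \left(2 - 4\right)}{4 + \left(2 - 4\right)} = 1848 + \frac{-6 - 2}{4 - 2} = 1848 + \frac{1}{2} \left(-8\right) = 1848 - 4 = 1844$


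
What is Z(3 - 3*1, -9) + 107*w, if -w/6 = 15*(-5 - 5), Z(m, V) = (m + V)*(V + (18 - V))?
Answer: 96138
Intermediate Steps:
Z(m, V) = 18*V + 18*m (Z(m, V) = (V + m)*18 = 18*V + 18*m)
w = 900 (w = -90*(-5 - 5) = -90*(-10) = -6*(-150) = 900)
Z(3 - 3*1, -9) + 107*w = (18*(-9) + 18*(3 - 3*1)) + 107*900 = (-162 + 18*(3 - 3)) + 96300 = (-162 + 18*0) + 96300 = (-162 + 0) + 96300 = -162 + 96300 = 96138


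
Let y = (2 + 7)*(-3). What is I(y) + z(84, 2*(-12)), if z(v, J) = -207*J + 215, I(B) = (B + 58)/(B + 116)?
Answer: 461318/89 ≈ 5183.4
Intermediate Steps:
y = -27 (y = 9*(-3) = -27)
I(B) = (58 + B)/(116 + B)
z(v, J) = 215 - 207*J
I(y) + z(84, 2*(-12)) = (58 - 27)/(116 - 27) + (215 - 414*(-12)) = 31/89 + (215 - 207*(-24)) = (1/89)*31 + (215 + 4968) = 31/89 + 5183 = 461318/89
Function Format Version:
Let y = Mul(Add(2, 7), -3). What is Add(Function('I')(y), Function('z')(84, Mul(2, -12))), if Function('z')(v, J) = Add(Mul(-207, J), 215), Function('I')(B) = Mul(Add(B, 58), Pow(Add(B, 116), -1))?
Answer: Rational(461318, 89) ≈ 5183.4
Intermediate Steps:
y = -27 (y = Mul(9, -3) = -27)
Function('I')(B) = Mul(Pow(Add(116, B), -1), Add(58, B)) (Function('I')(B) = Mul(Add(58, B), Pow(Add(116, B), -1)) = Mul(Pow(Add(116, B), -1), Add(58, B)))
Function('z')(v, J) = Add(215, Mul(-207, J))
Add(Function('I')(y), Function('z')(84, Mul(2, -12))) = Add(Mul(Pow(Add(116, -27), -1), Add(58, -27)), Add(215, Mul(-207, Mul(2, -12)))) = Add(Mul(Pow(89, -1), 31), Add(215, Mul(-207, -24))) = Add(Mul(Rational(1, 89), 31), Add(215, 4968)) = Add(Rational(31, 89), 5183) = Rational(461318, 89)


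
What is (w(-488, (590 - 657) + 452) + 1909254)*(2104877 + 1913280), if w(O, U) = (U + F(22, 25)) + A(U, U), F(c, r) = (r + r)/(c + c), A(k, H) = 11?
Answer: 15346556162275/2 ≈ 7.6733e+12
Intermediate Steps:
F(c, r) = r/c (F(c, r) = (2*r)/((2*c)) = (2*r)*(1/(2*c)) = r/c)
w(O, U) = 267/22 + U (w(O, U) = (U + 25/22) + 11 = (25/22 + U) + 11 = 267/22 + U)
(w(-488, (590 - 657) + 452) + 1909254)*(2104877 + 1913280) = ((267/22 + ((590 - 657) + 452)) + 1909254)*(2104877 + 1913280) = ((267/22 + (-67 + 452)) + 1909254)*4018157 = ((267/22 + 385) + 1909254)*4018157 = (8737/22 + 1909254)*4018157 = (42012325/22)*4018157 = 15346556162275/2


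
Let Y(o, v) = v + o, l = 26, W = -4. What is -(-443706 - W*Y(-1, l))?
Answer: 443606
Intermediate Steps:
Y(o, v) = o + v
-(-443706 - W*Y(-1, l)) = -(-443706 - (-4)*(-1 + 26)) = -(-443706 - (-4)*25) = -(-443706 - 1*(-100)) = -(-443706 + 100) = -1*(-443606) = 443606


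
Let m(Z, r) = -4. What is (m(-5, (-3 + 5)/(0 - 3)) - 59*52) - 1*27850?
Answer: -30922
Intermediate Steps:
(m(-5, (-3 + 5)/(0 - 3)) - 59*52) - 1*27850 = (-4 - 59*52) - 1*27850 = (-4 - 3068) - 27850 = -3072 - 27850 = -30922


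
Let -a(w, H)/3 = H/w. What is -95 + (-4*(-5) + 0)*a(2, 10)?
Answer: -395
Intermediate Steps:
a(w, H) = -3*H/w
-95 + (-4*(-5) + 0)*a(2, 10) = -95 + (-4*(-5) + 0)*(-3*10/2) = -95 + (20 + 0)*(-3*10*½) = -95 + 20*(-15) = -95 - 300 = -395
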